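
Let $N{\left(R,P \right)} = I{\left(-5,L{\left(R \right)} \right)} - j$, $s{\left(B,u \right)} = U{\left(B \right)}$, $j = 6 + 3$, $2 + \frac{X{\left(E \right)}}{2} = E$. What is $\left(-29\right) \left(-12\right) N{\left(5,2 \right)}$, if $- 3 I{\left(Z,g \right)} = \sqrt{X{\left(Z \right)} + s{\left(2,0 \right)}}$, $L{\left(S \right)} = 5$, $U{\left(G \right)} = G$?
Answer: $-3132 - 232 i \sqrt{3} \approx -3132.0 - 401.84 i$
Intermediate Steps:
$X{\left(E \right)} = -4 + 2 E$
$j = 9$
$s{\left(B,u \right)} = B$
$I{\left(Z,g \right)} = - \frac{\sqrt{-2 + 2 Z}}{3}$ ($I{\left(Z,g \right)} = - \frac{\sqrt{\left(-4 + 2 Z\right) + 2}}{3} = - \frac{\sqrt{-2 + 2 Z}}{3}$)
$N{\left(R,P \right)} = -9 - \frac{2 i \sqrt{3}}{3}$ ($N{\left(R,P \right)} = - \frac{\sqrt{-2 + 2 \left(-5\right)}}{3} - 9 = - \frac{\sqrt{-2 - 10}}{3} - 9 = - \frac{\sqrt{-12}}{3} - 9 = - \frac{2 i \sqrt{3}}{3} - 9 = -9 - \frac{2 i \sqrt{3}}{3}$)
$\left(-29\right) \left(-12\right) N{\left(5,2 \right)} = \left(-29\right) \left(-12\right) \left(-9 - \frac{2 i \sqrt{3}}{3}\right) = 348 \left(-9 - \frac{2 i \sqrt{3}}{3}\right) = -3132 - 232 i \sqrt{3}$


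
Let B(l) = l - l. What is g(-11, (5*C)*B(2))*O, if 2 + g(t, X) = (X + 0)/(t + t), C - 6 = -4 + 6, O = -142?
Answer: 284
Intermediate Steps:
B(l) = 0
C = 8 (C = 6 + (-4 + 6) = 6 + 2 = 8)
g(t, X) = -2 + X/(2*t) (g(t, X) = -2 + (X + 0)/(t + t) = -2 + X/((2*t)) = -2 + X*(1/(2*t)) = -2 + X/(2*t))
g(-11, (5*C)*B(2))*O = (-2 + (½)*((5*8)*0)/(-11))*(-142) = (-2 + (½)*(40*0)*(-1/11))*(-142) = (-2 + (½)*0*(-1/11))*(-142) = (-2 + 0)*(-142) = -2*(-142) = 284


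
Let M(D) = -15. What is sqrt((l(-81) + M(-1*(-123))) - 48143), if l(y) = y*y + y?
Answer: I*sqrt(41678) ≈ 204.15*I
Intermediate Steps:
l(y) = y + y**2 (l(y) = y**2 + y = y + y**2)
sqrt((l(-81) + M(-1*(-123))) - 48143) = sqrt((-81*(1 - 81) - 15) - 48143) = sqrt((-81*(-80) - 15) - 48143) = sqrt((6480 - 15) - 48143) = sqrt(6465 - 48143) = sqrt(-41678) = I*sqrt(41678)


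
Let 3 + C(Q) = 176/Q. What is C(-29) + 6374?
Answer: 184583/29 ≈ 6364.9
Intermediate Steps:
C(Q) = -3 + 176/Q
C(-29) + 6374 = (-3 + 176/(-29)) + 6374 = (-3 + 176*(-1/29)) + 6374 = (-3 - 176/29) + 6374 = -263/29 + 6374 = 184583/29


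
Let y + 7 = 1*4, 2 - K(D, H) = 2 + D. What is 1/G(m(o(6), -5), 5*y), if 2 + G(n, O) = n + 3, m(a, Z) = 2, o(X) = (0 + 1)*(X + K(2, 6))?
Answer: ⅓ ≈ 0.33333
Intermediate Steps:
K(D, H) = -D (K(D, H) = 2 - (2 + D) = 2 + (-2 - D) = -D)
o(X) = -2 + X (o(X) = (0 + 1)*(X - 1*2) = 1*(X - 2) = 1*(-2 + X) = -2 + X)
y = -3 (y = -7 + 1*4 = -7 + 4 = -3)
G(n, O) = 1 + n (G(n, O) = -2 + (n + 3) = -2 + (3 + n) = 1 + n)
1/G(m(o(6), -5), 5*y) = 1/(1 + 2) = 1/3 = ⅓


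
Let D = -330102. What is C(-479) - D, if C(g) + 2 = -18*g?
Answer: 338722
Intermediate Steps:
C(g) = -2 - 18*g
C(-479) - D = (-2 - 18*(-479)) - 1*(-330102) = (-2 + 8622) + 330102 = 8620 + 330102 = 338722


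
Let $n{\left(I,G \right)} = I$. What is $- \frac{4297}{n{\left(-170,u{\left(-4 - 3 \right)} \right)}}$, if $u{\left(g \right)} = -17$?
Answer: $\frac{4297}{170} \approx 25.276$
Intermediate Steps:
$- \frac{4297}{n{\left(-170,u{\left(-4 - 3 \right)} \right)}} = - \frac{4297}{-170} = \left(-4297\right) \left(- \frac{1}{170}\right) = \frac{4297}{170}$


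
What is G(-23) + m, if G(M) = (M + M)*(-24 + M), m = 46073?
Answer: 48235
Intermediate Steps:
G(M) = 2*M*(-24 + M) (G(M) = (2*M)*(-24 + M) = 2*M*(-24 + M))
G(-23) + m = 2*(-23)*(-24 - 23) + 46073 = 2*(-23)*(-47) + 46073 = 2162 + 46073 = 48235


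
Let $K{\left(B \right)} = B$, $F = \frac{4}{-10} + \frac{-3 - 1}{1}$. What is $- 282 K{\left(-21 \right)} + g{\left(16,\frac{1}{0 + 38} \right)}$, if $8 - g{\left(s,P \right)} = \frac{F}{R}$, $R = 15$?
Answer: $\frac{444772}{75} \approx 5930.3$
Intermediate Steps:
$F = - \frac{22}{5}$ ($F = 4 \left(- \frac{1}{10}\right) - 4 = - \frac{2}{5} - 4 = - \frac{22}{5} \approx -4.4$)
$g{\left(s,P \right)} = \frac{622}{75}$ ($g{\left(s,P \right)} = 8 - - \frac{22}{5 \cdot 15} = 8 - \left(- \frac{22}{5}\right) \frac{1}{15} = 8 - - \frac{22}{75} = 8 + \frac{22}{75} = \frac{622}{75}$)
$- 282 K{\left(-21 \right)} + g{\left(16,\frac{1}{0 + 38} \right)} = \left(-282\right) \left(-21\right) + \frac{622}{75} = 5922 + \frac{622}{75} = \frac{444772}{75}$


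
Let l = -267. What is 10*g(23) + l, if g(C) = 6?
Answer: -207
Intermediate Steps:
10*g(23) + l = 10*6 - 267 = 60 - 267 = -207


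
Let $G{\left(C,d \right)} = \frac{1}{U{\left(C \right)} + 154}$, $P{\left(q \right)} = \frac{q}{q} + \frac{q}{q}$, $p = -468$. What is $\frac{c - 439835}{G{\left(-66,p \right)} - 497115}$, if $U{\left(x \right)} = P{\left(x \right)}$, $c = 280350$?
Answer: $\frac{24879660}{77549939} \approx 0.32082$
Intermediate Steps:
$P{\left(q \right)} = 2$ ($P{\left(q \right)} = 1 + 1 = 2$)
$U{\left(x \right)} = 2$
$G{\left(C,d \right)} = \frac{1}{156}$ ($G{\left(C,d \right)} = \frac{1}{2 + 154} = \frac{1}{156}$)
$\frac{c - 439835}{G{\left(-66,p \right)} - 497115} = \frac{280350 - 439835}{\frac{1}{156} - 497115} = - \frac{159485}{- \frac{77549939}{156}} = \left(-159485\right) \left(- \frac{156}{77549939}\right) = \frac{24879660}{77549939}$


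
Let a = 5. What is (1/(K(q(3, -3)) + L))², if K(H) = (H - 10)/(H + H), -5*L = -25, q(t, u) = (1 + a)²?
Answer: 1296/37249 ≈ 0.034793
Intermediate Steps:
q(t, u) = 36 (q(t, u) = (1 + 5)² = 6² = 36)
L = 5 (L = -⅕*(-25) = 5)
K(H) = (-10 + H)/(2*H) (K(H) = (-10 + H)/((2*H)) = (-10 + H)*(1/(2*H)) = (-10 + H)/(2*H))
(1/(K(q(3, -3)) + L))² = (1/((½)*(-10 + 36)/36 + 5))² = (1/((½)*(1/36)*26 + 5))² = (1/(13/36 + 5))² = (1/(193/36))² = (36/193)² = 1296/37249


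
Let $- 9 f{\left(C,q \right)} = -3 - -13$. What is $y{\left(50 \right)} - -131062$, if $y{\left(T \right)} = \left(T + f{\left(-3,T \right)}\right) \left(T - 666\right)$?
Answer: $\frac{908518}{9} \approx 1.0095 \cdot 10^{5}$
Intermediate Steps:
$f{\left(C,q \right)} = - \frac{10}{9}$ ($f{\left(C,q \right)} = - \frac{-3 - -13}{9} = - \frac{-3 + 13}{9} = \left(- \frac{1}{9}\right) 10 = - \frac{10}{9}$)
$y{\left(T \right)} = \left(-666 + T\right) \left(- \frac{10}{9} + T\right)$ ($y{\left(T \right)} = \left(T - \frac{10}{9}\right) \left(T - 666\right) = \left(- \frac{10}{9} + T\right) \left(-666 + T\right) = \left(-666 + T\right) \left(- \frac{10}{9} + T\right)$)
$y{\left(50 \right)} - -131062 = \left(740 + 50^{2} - \frac{300200}{9}\right) - -131062 = \left(740 + 2500 - \frac{300200}{9}\right) + 131062 = - \frac{271040}{9} + 131062 = \frac{908518}{9}$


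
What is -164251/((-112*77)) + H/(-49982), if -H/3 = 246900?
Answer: 7298695141/215522384 ≈ 33.865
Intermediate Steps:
H = -740700 (H = -3*246900 = -740700)
-164251/((-112*77)) + H/(-49982) = -164251/((-112*77)) - 740700/(-49982) = -164251/(-8624) - 740700*(-1/49982) = -164251*(-1/8624) + 370350/24991 = 164251/8624 + 370350/24991 = 7298695141/215522384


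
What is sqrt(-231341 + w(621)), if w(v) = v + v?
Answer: I*sqrt(230099) ≈ 479.69*I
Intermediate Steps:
w(v) = 2*v
sqrt(-231341 + w(621)) = sqrt(-231341 + 2*621) = sqrt(-231341 + 1242) = sqrt(-230099) = I*sqrt(230099)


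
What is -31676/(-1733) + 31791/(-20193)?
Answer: 194846555/11664823 ≈ 16.704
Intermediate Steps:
-31676/(-1733) + 31791/(-20193) = -31676*(-1/1733) + 31791*(-1/20193) = 31676/1733 - 10597/6731 = 194846555/11664823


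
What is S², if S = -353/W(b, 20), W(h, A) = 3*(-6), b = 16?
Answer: 124609/324 ≈ 384.60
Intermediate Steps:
W(h, A) = -18
S = 353/18 (S = -353/(-18) = -353*(-1)/18 = -1*(-353/18) = 353/18 ≈ 19.611)
S² = (353/18)² = 124609/324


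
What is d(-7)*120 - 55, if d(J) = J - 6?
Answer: -1615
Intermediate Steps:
d(J) = -6 + J
d(-7)*120 - 55 = (-6 - 7)*120 - 55 = -13*120 - 55 = -1560 - 55 = -1615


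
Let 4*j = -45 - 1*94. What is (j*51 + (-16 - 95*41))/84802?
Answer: -22733/339208 ≈ -0.067018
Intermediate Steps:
j = -139/4 (j = (-45 - 1*94)/4 = (-45 - 94)/4 = (1/4)*(-139) = -139/4 ≈ -34.750)
(j*51 + (-16 - 95*41))/84802 = (-139/4*51 + (-16 - 95*41))/84802 = (-7089/4 + (-16 - 3895))*(1/84802) = (-7089/4 - 3911)*(1/84802) = -22733/4*1/84802 = -22733/339208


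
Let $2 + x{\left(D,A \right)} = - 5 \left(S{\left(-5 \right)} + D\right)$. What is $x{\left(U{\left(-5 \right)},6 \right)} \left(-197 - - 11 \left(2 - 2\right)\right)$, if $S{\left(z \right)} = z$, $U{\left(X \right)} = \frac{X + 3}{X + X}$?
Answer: $-4334$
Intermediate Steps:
$U{\left(X \right)} = \frac{3 + X}{2 X}$
$x{\left(D,A \right)} = 23 - 5 D$ ($x{\left(D,A \right)} = -2 - 5 \left(-5 + D\right) = -2 - \left(-25 + 5 D\right) = 23 - 5 D$)
$x{\left(U{\left(-5 \right)},6 \right)} \left(-197 - - 11 \left(2 - 2\right)\right) = \left(23 - 5 \frac{3 - 5}{2 \left(-5\right)}\right) \left(-197 - - 11 \left(2 - 2\right)\right) = \left(23 - 5 \cdot \frac{1}{2} \left(- \frac{1}{5}\right) \left(-2\right)\right) \left(-197 - \left(-11\right) 0\right) = \left(23 - 1\right) \left(-197 - 0\right) = \left(23 - 1\right) \left(-197 + 0\right) = 22 \left(-197\right) = -4334$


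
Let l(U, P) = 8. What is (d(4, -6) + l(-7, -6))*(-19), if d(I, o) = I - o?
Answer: -342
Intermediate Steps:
(d(4, -6) + l(-7, -6))*(-19) = ((4 - 1*(-6)) + 8)*(-19) = ((4 + 6) + 8)*(-19) = (10 + 8)*(-19) = 18*(-19) = -342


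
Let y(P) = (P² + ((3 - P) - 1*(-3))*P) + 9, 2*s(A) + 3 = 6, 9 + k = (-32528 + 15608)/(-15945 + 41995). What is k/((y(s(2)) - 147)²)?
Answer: -2793/4816645 ≈ -0.00057986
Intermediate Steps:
k = -25137/2605 (k = -9 + (-32528 + 15608)/(-15945 + 41995) = -9 - 16920/26050 = -9 - 16920*1/26050 = -9 - 1692/2605 = -25137/2605 ≈ -9.6495)
s(A) = 3/2 (s(A) = -3/2 + (½)*6 = -3/2 + 3 = 3/2)
y(P) = 9 + P² + P*(6 - P) (y(P) = (P² + ((3 - P) + 3)*P) + 9 = (P² + (6 - P)*P) + 9 = (P² + P*(6 - P)) + 9 = 9 + P² + P*(6 - P))
k/((y(s(2)) - 147)²) = -25137/(2605*((9 + 6*(3/2)) - 147)²) = -25137/(2605*((9 + 9) - 147)²) = -25137/(2605*(18 - 147)²) = -25137/(2605*((-129)²)) = -25137/2605/16641 = -25137/2605*1/16641 = -2793/4816645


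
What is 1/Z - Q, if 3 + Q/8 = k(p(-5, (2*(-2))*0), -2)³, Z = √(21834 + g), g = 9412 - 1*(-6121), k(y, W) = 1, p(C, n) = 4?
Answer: 16 + √37367/37367 ≈ 16.005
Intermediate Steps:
g = 15533 (g = 9412 + 6121 = 15533)
Z = √37367 (Z = √(21834 + 15533) = √37367 ≈ 193.31)
Q = -16 (Q = -24 + 8*1³ = -24 + 8*1 = -24 + 8 = -16)
1/Z - Q = 1/(√37367) - 1*(-16) = √37367/37367 + 16 = 16 + √37367/37367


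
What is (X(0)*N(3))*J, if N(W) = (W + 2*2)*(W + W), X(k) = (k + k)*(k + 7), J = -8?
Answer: 0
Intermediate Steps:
X(k) = 2*k*(7 + k) (X(k) = (2*k)*(7 + k) = 2*k*(7 + k))
N(W) = 2*W*(4 + W) (N(W) = (W + 4)*(2*W) = (4 + W)*(2*W) = 2*W*(4 + W))
(X(0)*N(3))*J = ((2*0*(7 + 0))*(2*3*(4 + 3)))*(-8) = ((2*0*7)*(2*3*7))*(-8) = (0*42)*(-8) = 0*(-8) = 0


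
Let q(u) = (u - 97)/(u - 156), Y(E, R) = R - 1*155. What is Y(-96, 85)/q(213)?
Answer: -1995/58 ≈ -34.397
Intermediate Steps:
Y(E, R) = -155 + R (Y(E, R) = R - 155 = -155 + R)
q(u) = (-97 + u)/(-156 + u)
Y(-96, 85)/q(213) = (-155 + 85)/(((-97 + 213)/(-156 + 213))) = -70/(116/57) = -70/((1/57)*116) = -70/116/57 = -70*57/116 = -1995/58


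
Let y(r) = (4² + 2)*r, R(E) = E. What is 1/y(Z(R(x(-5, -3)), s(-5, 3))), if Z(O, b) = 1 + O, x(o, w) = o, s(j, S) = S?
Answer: -1/72 ≈ -0.013889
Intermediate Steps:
y(r) = 18*r (y(r) = (16 + 2)*r = 18*r)
1/y(Z(R(x(-5, -3)), s(-5, 3))) = 1/(18*(1 - 5)) = 1/(18*(-4)) = 1/(-72) = -1/72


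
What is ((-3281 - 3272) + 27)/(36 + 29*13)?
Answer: -6526/413 ≈ -15.801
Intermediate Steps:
((-3281 - 3272) + 27)/(36 + 29*13) = (-6553 + 27)/(36 + 377) = -6526/413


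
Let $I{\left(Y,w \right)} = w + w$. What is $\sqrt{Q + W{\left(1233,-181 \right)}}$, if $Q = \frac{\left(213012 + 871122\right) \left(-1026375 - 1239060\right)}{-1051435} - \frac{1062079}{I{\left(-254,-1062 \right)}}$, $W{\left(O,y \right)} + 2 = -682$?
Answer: $\frac{\sqrt{12943427977562880676109}}{74441598} \approx 1528.3$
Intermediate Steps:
$W{\left(O,y \right)} = -684$ ($W{\left(O,y \right)} = -2 - 682 = -684$)
$I{\left(Y,w \right)} = 2 w$
$Q = \frac{1043547055408265}{446649588}$ ($Q = \frac{\left(213012 + 871122\right) \left(-1026375 - 1239060\right)}{-1051435} - \frac{1062079}{2 \left(-1062\right)} = 1084134 \left(-2265435\right) \left(- \frac{1}{1051435}\right) - \frac{1062079}{-2124} = \left(-2456035108290\right) \left(- \frac{1}{1051435}\right) - - \frac{1062079}{2124} = \frac{491207021658}{210287} + \frac{1062079}{2124} = \frac{1043547055408265}{446649588} \approx 2.3364 \cdot 10^{6}$)
$\sqrt{Q + W{\left(1233,-181 \right)}} = \sqrt{\frac{1043547055408265}{446649588} - 684} = \sqrt{\frac{1043241547090073}{446649588}} = \frac{\sqrt{12943427977562880676109}}{74441598}$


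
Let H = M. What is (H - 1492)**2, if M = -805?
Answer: 5276209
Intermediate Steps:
H = -805
(H - 1492)**2 = (-805 - 1492)**2 = (-2297)**2 = 5276209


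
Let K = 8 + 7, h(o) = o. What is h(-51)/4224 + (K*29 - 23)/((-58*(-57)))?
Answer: 261947/2327424 ≈ 0.11255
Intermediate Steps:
K = 15
h(-51)/4224 + (K*29 - 23)/((-58*(-57))) = -51/4224 + (15*29 - 23)/((-58*(-57))) = -51*1/4224 + (435 - 23)/3306 = -17/1408 + 412*(1/3306) = -17/1408 + 206/1653 = 261947/2327424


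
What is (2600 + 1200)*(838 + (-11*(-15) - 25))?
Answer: 3716400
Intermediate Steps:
(2600 + 1200)*(838 + (-11*(-15) - 25)) = 3800*(838 + (165 - 25)) = 3800*(838 + 140) = 3800*978 = 3716400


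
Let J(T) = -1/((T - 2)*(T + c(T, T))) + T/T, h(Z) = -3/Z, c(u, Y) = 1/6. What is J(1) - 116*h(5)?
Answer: 2501/35 ≈ 71.457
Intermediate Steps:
c(u, Y) = ⅙
J(T) = 1 - 1/((-2 + T)*(⅙ + T)) (J(T) = -1/((T - 2)*(T + ⅙)) + T/T = -1/((-2 + T)*(⅙ + T)) + 1 = 1 - 1/((-2 + T)*(⅙ + T)))
J(1) - 116*h(5) = (-8 - 11*1 + 6*1²)/(-2 - 11*1 + 6*1²) - (-348)/5 = (-8 - 11 + 6*1)/(-2 - 11 + 6*1) - (-348)/5 = (-8 - 11 + 6)/(-2 - 11 + 6) - 116*(-⅗) = -13/(-7) + 348/5 = -⅐*(-13) + 348/5 = 13/7 + 348/5 = 2501/35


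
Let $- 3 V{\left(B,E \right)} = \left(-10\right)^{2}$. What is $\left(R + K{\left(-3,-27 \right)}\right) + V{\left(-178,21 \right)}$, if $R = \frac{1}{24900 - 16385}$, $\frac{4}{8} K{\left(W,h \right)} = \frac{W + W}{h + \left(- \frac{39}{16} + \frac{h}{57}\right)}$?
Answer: $- \frac{2549824687}{77426895} \approx -32.932$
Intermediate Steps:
$V{\left(B,E \right)} = - \frac{100}{3}$ ($V{\left(B,E \right)} = - \frac{\left(-10\right)^{2}}{3} = \left(- \frac{1}{3}\right) 100 = - \frac{100}{3}$)
$K{\left(W,h \right)} = \frac{4 W}{- \frac{39}{16} + \frac{58 h}{57}}$ ($K{\left(W,h \right)} = 2 \frac{W + W}{h + \left(- \frac{39}{16} + \frac{h}{57}\right)} = 2 \frac{2 W}{h + \left(\left(-39\right) \frac{1}{16} + h \frac{1}{57}\right)} = 2 \frac{2 W}{h + \left(- \frac{39}{16} + \frac{h}{57}\right)} = 2 \frac{2 W}{- \frac{39}{16} + \frac{58 h}{57}} = \frac{4 W}{- \frac{39}{16} + \frac{58 h}{57}}$)
$R = \frac{1}{8515} \approx 0.00011744$
$\left(R + K{\left(-3,-27 \right)}\right) + V{\left(-178,21 \right)} = \left(\frac{1}{8515} + 3648 \left(-3\right) \frac{1}{-2223 + 928 \left(-27\right)}\right) - \frac{100}{3} = \left(\frac{1}{8515} + 3648 \left(-3\right) \frac{1}{-2223 - 25056}\right) - \frac{100}{3} = \left(\frac{1}{8515} + 3648 \left(-3\right) \frac{1}{-27279}\right) - \frac{100}{3} = \left(\frac{1}{8515} + 3648 \left(-3\right) \left(- \frac{1}{27279}\right)\right) - \frac{100}{3} = \left(\frac{1}{8515} + \frac{1216}{3031}\right) - \frac{100}{3} = \frac{10357271}{25808965} - \frac{100}{3} = - \frac{2549824687}{77426895}$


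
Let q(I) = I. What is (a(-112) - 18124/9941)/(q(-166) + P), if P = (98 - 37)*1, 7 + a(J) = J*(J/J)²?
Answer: 1201103/1043805 ≈ 1.1507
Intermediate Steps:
a(J) = -7 + J (a(J) = -7 + J*(J/J)² = -7 + J*1² = -7 + J*1 = -7 + J)
P = 61 (P = 61*1 = 61)
(a(-112) - 18124/9941)/(q(-166) + P) = ((-7 - 112) - 18124/9941)/(-166 + 61) = (-119 - 18124*1/9941)/(-105) = (-119 - 18124/9941)*(-1/105) = -1201103/9941*(-1/105) = 1201103/1043805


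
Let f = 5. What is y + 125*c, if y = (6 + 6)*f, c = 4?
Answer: 560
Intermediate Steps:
y = 60 (y = (6 + 6)*5 = 12*5 = 60)
y + 125*c = 60 + 125*4 = 60 + 500 = 560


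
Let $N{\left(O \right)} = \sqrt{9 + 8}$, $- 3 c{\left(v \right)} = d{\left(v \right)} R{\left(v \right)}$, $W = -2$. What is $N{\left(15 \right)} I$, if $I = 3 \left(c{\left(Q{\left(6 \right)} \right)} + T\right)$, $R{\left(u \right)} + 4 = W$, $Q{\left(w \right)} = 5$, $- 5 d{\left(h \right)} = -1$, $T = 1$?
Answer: $\frac{21 \sqrt{17}}{5} \approx 17.317$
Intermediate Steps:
$d{\left(h \right)} = \frac{1}{5}$ ($d{\left(h \right)} = \left(- \frac{1}{5}\right) \left(-1\right) = \frac{1}{5}$)
$R{\left(u \right)} = -6$ ($R{\left(u \right)} = -4 - 2 = -6$)
$c{\left(v \right)} = \frac{2}{5}$ ($c{\left(v \right)} = - \frac{\frac{1}{5} \left(-6\right)}{3} = \left(- \frac{1}{3}\right) \left(- \frac{6}{5}\right) = \frac{2}{5}$)
$I = \frac{21}{5}$ ($I = 3 \left(\frac{2}{5} + 1\right) = 3 \cdot \frac{7}{5} = \frac{21}{5} \approx 4.2$)
$N{\left(O \right)} = \sqrt{17}$
$N{\left(15 \right)} I = \sqrt{17} \cdot \frac{21}{5} = \frac{21 \sqrt{17}}{5}$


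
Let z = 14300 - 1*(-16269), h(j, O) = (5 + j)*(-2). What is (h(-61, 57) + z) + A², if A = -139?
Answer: 50002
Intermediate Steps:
h(j, O) = -10 - 2*j
z = 30569 (z = 14300 + 16269 = 30569)
(h(-61, 57) + z) + A² = ((-10 - 2*(-61)) + 30569) + (-139)² = ((-10 + 122) + 30569) + 19321 = (112 + 30569) + 19321 = 30681 + 19321 = 50002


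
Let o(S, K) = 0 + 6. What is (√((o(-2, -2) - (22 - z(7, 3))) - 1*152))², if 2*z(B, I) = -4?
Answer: -170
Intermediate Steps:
z(B, I) = -2 (z(B, I) = (½)*(-4) = -2)
o(S, K) = 6
(√((o(-2, -2) - (22 - z(7, 3))) - 1*152))² = (√((6 - (22 - 1*(-2))) - 1*152))² = (√((6 - (22 + 2)) - 152))² = (√((6 - 1*24) - 152))² = (√((6 - 24) - 152))² = (√(-18 - 152))² = (√(-170))² = (I*√170)² = -170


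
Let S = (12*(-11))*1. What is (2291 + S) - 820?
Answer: 1339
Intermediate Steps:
S = -132 (S = -132*1 = -132)
(2291 + S) - 820 = (2291 - 132) - 820 = 2159 - 820 = 1339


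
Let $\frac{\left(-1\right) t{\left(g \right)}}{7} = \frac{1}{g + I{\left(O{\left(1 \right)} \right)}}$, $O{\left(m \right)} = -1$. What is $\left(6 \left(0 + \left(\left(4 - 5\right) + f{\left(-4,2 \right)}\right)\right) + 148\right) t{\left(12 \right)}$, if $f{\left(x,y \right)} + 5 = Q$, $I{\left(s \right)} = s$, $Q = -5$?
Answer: $- \frac{574}{11} \approx -52.182$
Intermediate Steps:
$f{\left(x,y \right)} = -10$ ($f{\left(x,y \right)} = -5 - 5 = -10$)
$t{\left(g \right)} = - \frac{7}{-1 + g}$ ($t{\left(g \right)} = - \frac{7}{g - 1} = - \frac{7}{-1 + g}$)
$\left(6 \left(0 + \left(\left(4 - 5\right) + f{\left(-4,2 \right)}\right)\right) + 148\right) t{\left(12 \right)} = \left(6 \left(0 + \left(\left(4 - 5\right) - 10\right)\right) + 148\right) \left(- \frac{7}{-1 + 12}\right) = \left(6 \left(0 - 11\right) + 148\right) \left(- \frac{7}{11}\right) = \left(6 \left(0 - 11\right) + 148\right) \left(\left(-7\right) \frac{1}{11}\right) = \left(6 \left(-11\right) + 148\right) \left(- \frac{7}{11}\right) = \left(-66 + 148\right) \left(- \frac{7}{11}\right) = 82 \left(- \frac{7}{11}\right) = - \frac{574}{11}$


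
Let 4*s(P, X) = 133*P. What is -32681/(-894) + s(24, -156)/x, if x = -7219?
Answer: 235210727/6453786 ≈ 36.445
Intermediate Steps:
s(P, X) = 133*P/4 (s(P, X) = (133*P)/4 = 133*P/4)
-32681/(-894) + s(24, -156)/x = -32681/(-894) + ((133/4)*24)/(-7219) = -32681*(-1/894) + 798*(-1/7219) = 32681/894 - 798/7219 = 235210727/6453786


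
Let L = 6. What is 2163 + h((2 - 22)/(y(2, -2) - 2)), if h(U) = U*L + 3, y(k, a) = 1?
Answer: 2286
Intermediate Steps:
h(U) = 3 + 6*U (h(U) = U*6 + 3 = 6*U + 3 = 3 + 6*U)
2163 + h((2 - 22)/(y(2, -2) - 2)) = 2163 + (3 + 6*((2 - 22)/(1 - 2))) = 2163 + (3 + 6*(-20/(-1))) = 2163 + (3 + 6*(-20*(-1))) = 2163 + (3 + 6*20) = 2163 + (3 + 120) = 2163 + 123 = 2286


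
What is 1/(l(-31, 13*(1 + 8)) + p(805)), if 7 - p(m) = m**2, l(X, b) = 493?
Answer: -1/647525 ≈ -1.5443e-6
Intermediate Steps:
p(m) = 7 - m**2
1/(l(-31, 13*(1 + 8)) + p(805)) = 1/(493 + (7 - 1*805**2)) = 1/(493 + (7 - 1*648025)) = 1/(493 + (7 - 648025)) = 1/(493 - 648018) = 1/(-647525) = -1/647525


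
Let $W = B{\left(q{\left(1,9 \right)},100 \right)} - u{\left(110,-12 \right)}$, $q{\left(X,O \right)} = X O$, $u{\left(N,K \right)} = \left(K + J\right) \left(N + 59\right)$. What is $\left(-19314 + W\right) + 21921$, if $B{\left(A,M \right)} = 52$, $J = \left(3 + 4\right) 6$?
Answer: $-2411$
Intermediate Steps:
$J = 42$ ($J = 7 \cdot 6 = 42$)
$u{\left(N,K \right)} = \left(42 + K\right) \left(59 + N\right)$ ($u{\left(N,K \right)} = \left(K + 42\right) \left(N + 59\right) = \left(42 + K\right) \left(59 + N\right)$)
$q{\left(X,O \right)} = O X$
$W = -5018$ ($W = 52 - \left(2478 + 42 \cdot 110 + 59 \left(-12\right) - 1320\right) = 52 - \left(2478 + 4620 - 708 - 1320\right) = 52 - 5070 = -5018$)
$\left(-19314 + W\right) + 21921 = \left(-19314 - 5018\right) + 21921 = -24332 + 21921 = -2411$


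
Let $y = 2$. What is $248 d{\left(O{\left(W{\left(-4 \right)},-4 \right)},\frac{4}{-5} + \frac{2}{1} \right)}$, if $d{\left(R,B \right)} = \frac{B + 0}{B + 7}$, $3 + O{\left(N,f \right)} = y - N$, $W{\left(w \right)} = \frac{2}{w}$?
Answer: $\frac{1488}{41} \approx 36.293$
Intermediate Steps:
$O{\left(N,f \right)} = -1 - N$ ($O{\left(N,f \right)} = -3 - \left(-2 + N\right) = -1 - N$)
$d{\left(R,B \right)} = \frac{B}{7 + B}$
$248 d{\left(O{\left(W{\left(-4 \right)},-4 \right)},\frac{4}{-5} + \frac{2}{1} \right)} = 248 \frac{\frac{4}{-5} + \frac{2}{1}}{7 + \left(\frac{4}{-5} + \frac{2}{1}\right)} = 248 \frac{4 \left(- \frac{1}{5}\right) + 2 \cdot 1}{7 + \left(4 \left(- \frac{1}{5}\right) + 2 \cdot 1\right)} = 248 \frac{- \frac{4}{5} + 2}{7 + \left(- \frac{4}{5} + 2\right)} = 248 \frac{6}{5 \left(7 + \frac{6}{5}\right)} = 248 \frac{6}{5 \cdot \frac{41}{5}} = 248 \cdot \frac{6}{5} \cdot \frac{5}{41} = 248 \cdot \frac{6}{41} = \frac{1488}{41}$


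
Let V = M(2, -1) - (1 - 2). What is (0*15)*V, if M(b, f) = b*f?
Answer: 0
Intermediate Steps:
V = -1 (V = 2*(-1) - (1 - 2) = -2 - 1*(-1) = -2 + 1 = -1)
(0*15)*V = (0*15)*(-1) = 0*(-1) = 0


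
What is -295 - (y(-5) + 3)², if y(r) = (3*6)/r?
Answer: -7384/25 ≈ -295.36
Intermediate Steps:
y(r) = 18/r
-295 - (y(-5) + 3)² = -295 - (18/(-5) + 3)² = -295 - (18*(-⅕) + 3)² = -295 - (-18/5 + 3)² = -295 - (-⅗)² = -295 - 1*9/25 = -295 - 9/25 = -7384/25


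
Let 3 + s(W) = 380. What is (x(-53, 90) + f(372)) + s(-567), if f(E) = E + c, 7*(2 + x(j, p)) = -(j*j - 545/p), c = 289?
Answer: 80083/126 ≈ 635.58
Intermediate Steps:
s(W) = 377 (s(W) = -3 + 380 = 377)
x(j, p) = -2 - j²/7 + 545/(7*p) (x(j, p) = -2 + (-(j*j - 545/p))/7 = -2 + (-(j² - 545/p))/7 = -2 + (-j² + 545/p)/7 = -2 + (-j²/7 + 545/(7*p)) = -2 - j²/7 + 545/(7*p))
f(E) = 289 + E (f(E) = E + 289 = 289 + E)
(x(-53, 90) + f(372)) + s(-567) = ((⅐)*(545 - 1*90*(14 + (-53)²))/90 + (289 + 372)) + 377 = ((⅐)*(1/90)*(545 - 1*90*(14 + 2809)) + 661) + 377 = ((⅐)*(1/90)*(545 - 1*90*2823) + 661) + 377 = ((⅐)*(1/90)*(545 - 254070) + 661) + 377 = ((⅐)*(1/90)*(-253525) + 661) + 377 = (-50705/126 + 661) + 377 = 32581/126 + 377 = 80083/126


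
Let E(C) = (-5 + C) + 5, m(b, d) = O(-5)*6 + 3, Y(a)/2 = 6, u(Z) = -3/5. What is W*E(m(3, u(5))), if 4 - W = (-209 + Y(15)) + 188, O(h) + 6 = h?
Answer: -819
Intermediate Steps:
u(Z) = -3/5 (u(Z) = -3*1/5 = -3/5)
O(h) = -6 + h
Y(a) = 12 (Y(a) = 2*6 = 12)
W = 13 (W = 4 - ((-209 + 12) + 188) = 4 - (-197 + 188) = 4 - 1*(-9) = 4 + 9 = 13)
m(b, d) = -63 (m(b, d) = (-6 - 5)*6 + 3 = -11*6 + 3 = -66 + 3 = -63)
E(C) = C
W*E(m(3, u(5))) = 13*(-63) = -819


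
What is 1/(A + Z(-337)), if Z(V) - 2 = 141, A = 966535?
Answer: 1/966678 ≈ 1.0345e-6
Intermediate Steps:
Z(V) = 143 (Z(V) = 2 + 141 = 143)
1/(A + Z(-337)) = 1/(966535 + 143) = 1/966678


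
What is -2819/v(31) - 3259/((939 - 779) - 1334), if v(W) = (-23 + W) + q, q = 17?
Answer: -3228031/29350 ≈ -109.98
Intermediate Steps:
v(W) = -6 + W (v(W) = (-23 + W) + 17 = -6 + W)
-2819/v(31) - 3259/((939 - 779) - 1334) = -2819/(-6 + 31) - 3259/((939 - 779) - 1334) = -2819/25 - 3259/(160 - 1334) = -2819*1/25 - 3259/(-1174) = -2819/25 - 3259*(-1/1174) = -2819/25 + 3259/1174 = -3228031/29350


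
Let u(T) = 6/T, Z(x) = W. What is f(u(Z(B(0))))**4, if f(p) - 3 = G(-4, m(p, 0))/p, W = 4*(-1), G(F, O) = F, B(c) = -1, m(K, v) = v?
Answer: 83521/81 ≈ 1031.1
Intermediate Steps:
W = -4
Z(x) = -4
f(p) = 3 - 4/p
f(u(Z(B(0))))**4 = (3 - 4/(6/(-4)))**4 = (3 - 4/(6*(-1/4)))**4 = (3 - 4/(-3/2))**4 = (3 - 4*(-2/3))**4 = (3 + 8/3)**4 = (17/3)**4 = 83521/81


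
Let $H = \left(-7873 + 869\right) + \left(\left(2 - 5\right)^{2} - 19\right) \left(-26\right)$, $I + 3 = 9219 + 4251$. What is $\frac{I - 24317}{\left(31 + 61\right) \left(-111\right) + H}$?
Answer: $\frac{5425}{8478} \approx 0.63989$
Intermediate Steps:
$I = 13467$ ($I = -3 + \left(9219 + 4251\right) = -3 + 13470 = 13467$)
$H = -6744$ ($H = -7004 + \left(\left(-3\right)^{2} - 19\right) \left(-26\right) = -7004 + \left(9 - 19\right) \left(-26\right) = -7004 - -260 = -7004 + 260 = -6744$)
$\frac{I - 24317}{\left(31 + 61\right) \left(-111\right) + H} = \frac{13467 - 24317}{\left(31 + 61\right) \left(-111\right) - 6744} = - \frac{10850}{92 \left(-111\right) - 6744} = - \frac{10850}{-10212 - 6744} = - \frac{10850}{-16956} = \left(-10850\right) \left(- \frac{1}{16956}\right) = \frac{5425}{8478}$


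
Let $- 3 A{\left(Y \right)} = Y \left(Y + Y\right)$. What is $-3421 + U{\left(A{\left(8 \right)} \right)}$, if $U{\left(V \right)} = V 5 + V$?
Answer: $-3677$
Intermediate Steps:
$A{\left(Y \right)} = - \frac{2 Y^{2}}{3}$ ($A{\left(Y \right)} = - \frac{Y \left(Y + Y\right)}{3} = - \frac{Y 2 Y}{3} = - \frac{2 Y^{2}}{3}$)
$U{\left(V \right)} = 6 V$ ($U{\left(V \right)} = 5 V + V = 6 V$)
$-3421 + U{\left(A{\left(8 \right)} \right)} = -3421 + 6 \left(- \frac{2 \cdot 8^{2}}{3}\right) = -3421 + 6 \left(\left(- \frac{2}{3}\right) 64\right) = -3421 + 6 \left(- \frac{128}{3}\right) = -3421 - 256 = -3677$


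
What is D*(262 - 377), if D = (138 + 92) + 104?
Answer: -38410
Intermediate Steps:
D = 334 (D = 230 + 104 = 334)
D*(262 - 377) = 334*(262 - 377) = 334*(-115) = -38410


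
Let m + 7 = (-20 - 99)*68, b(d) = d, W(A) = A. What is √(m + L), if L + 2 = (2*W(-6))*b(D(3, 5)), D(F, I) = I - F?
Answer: 25*I*√13 ≈ 90.139*I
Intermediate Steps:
m = -8099 (m = -7 + (-20 - 99)*68 = -7 - 119*68 = -7 - 8092 = -8099)
L = -26 (L = -2 + (2*(-6))*(5 - 1*3) = -2 - 12*(5 - 3) = -2 - 12*2 = -2 - 24 = -26)
√(m + L) = √(-8099 - 26) = √(-8125) = 25*I*√13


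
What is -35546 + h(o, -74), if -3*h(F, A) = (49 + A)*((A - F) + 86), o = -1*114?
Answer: -34496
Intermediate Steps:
o = -114
h(F, A) = -(49 + A)*(86 + A - F)/3 (h(F, A) = -(49 + A)*((A - F) + 86)/3 = -(49 + A)*(86 + A - F)/3)
-35546 + h(o, -74) = -35546 + (-4214/3 - 45*(-74) - 1/3*(-74)**2 + (49/3)*(-114) + (1/3)*(-74)*(-114)) = -35546 + (-4214/3 + 3330 - 1/3*5476 - 1862 + 2812) = -35546 + (-4214/3 + 3330 - 5476/3 - 1862 + 2812) = -35546 + 1050 = -34496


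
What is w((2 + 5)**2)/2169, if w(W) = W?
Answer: 49/2169 ≈ 0.022591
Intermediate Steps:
w((2 + 5)**2)/2169 = (2 + 5)**2/2169 = 7**2*(1/2169) = 49*(1/2169) = 49/2169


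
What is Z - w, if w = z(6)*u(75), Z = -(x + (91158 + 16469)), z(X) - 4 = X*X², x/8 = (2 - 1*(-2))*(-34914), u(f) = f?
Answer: 993121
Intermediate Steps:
x = -1117248 (x = 8*((2 - 1*(-2))*(-34914)) = 8*((2 + 2)*(-34914)) = 8*(4*(-34914)) = 8*(-139656) = -1117248)
z(X) = 4 + X³ (z(X) = 4 + X*X² = 4 + X³)
Z = 1009621 (Z = -(-1117248 + (91158 + 16469)) = -(-1117248 + 107627) = -1*(-1009621) = 1009621)
w = 16500 (w = (4 + 6³)*75 = (4 + 216)*75 = 220*75 = 16500)
Z - w = 1009621 - 1*16500 = 1009621 - 16500 = 993121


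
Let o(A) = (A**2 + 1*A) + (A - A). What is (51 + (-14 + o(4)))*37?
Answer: 2109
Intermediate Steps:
o(A) = A + A**2 (o(A) = (A**2 + A) + 0 = (A + A**2) + 0 = A + A**2)
(51 + (-14 + o(4)))*37 = (51 + (-14 + 4*(1 + 4)))*37 = (51 + (-14 + 4*5))*37 = (51 + (-14 + 20))*37 = (51 + 6)*37 = 57*37 = 2109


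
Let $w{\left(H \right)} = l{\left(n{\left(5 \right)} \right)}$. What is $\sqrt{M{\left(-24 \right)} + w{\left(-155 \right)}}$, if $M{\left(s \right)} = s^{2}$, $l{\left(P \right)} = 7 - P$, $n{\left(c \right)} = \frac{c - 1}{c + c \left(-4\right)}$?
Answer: $\frac{\sqrt{131235}}{15} \approx 24.151$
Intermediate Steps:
$n{\left(c \right)} = - \frac{-1 + c}{3 c}$ ($n{\left(c \right)} = \frac{-1 + c}{c - 4 c} = \frac{-1 + c}{\left(-3\right) c} = \left(-1 + c\right) \left(- \frac{1}{3 c}\right) = - \frac{-1 + c}{3 c}$)
$w{\left(H \right)} = \frac{109}{15}$ ($w{\left(H \right)} = 7 - \frac{1 - 5}{3 \cdot 5} = 7 - \frac{1}{3} \cdot \frac{1}{5} \left(1 - 5\right) = 7 - \frac{1}{3} \cdot \frac{1}{5} \left(-4\right) = 7 - - \frac{4}{15} = 7 + \frac{4}{15} = \frac{109}{15}$)
$\sqrt{M{\left(-24 \right)} + w{\left(-155 \right)}} = \sqrt{\left(-24\right)^{2} + \frac{109}{15}} = \sqrt{576 + \frac{109}{15}} = \sqrt{\frac{8749}{15}} = \frac{\sqrt{131235}}{15}$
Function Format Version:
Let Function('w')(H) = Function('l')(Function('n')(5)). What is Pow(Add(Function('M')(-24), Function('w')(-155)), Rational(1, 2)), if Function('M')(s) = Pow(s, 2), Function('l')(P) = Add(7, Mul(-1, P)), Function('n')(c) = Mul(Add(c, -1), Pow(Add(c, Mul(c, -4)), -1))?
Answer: Mul(Rational(1, 15), Pow(131235, Rational(1, 2))) ≈ 24.151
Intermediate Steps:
Function('n')(c) = Mul(Rational(-1, 3), Pow(c, -1), Add(-1, c)) (Function('n')(c) = Mul(Add(-1, c), Pow(Add(c, Mul(-4, c)), -1)) = Mul(Add(-1, c), Pow(Mul(-3, c), -1)) = Mul(Add(-1, c), Mul(Rational(-1, 3), Pow(c, -1))) = Mul(Rational(-1, 3), Pow(c, -1), Add(-1, c)))
Function('w')(H) = Rational(109, 15) (Function('w')(H) = Add(7, Mul(-1, Mul(Rational(1, 3), Pow(5, -1), Add(1, Mul(-1, 5))))) = Add(7, Mul(-1, Mul(Rational(1, 3), Rational(1, 5), Add(1, -5)))) = Add(7, Mul(-1, Mul(Rational(1, 3), Rational(1, 5), -4))) = Add(7, Mul(-1, Rational(-4, 15))) = Add(7, Rational(4, 15)) = Rational(109, 15))
Pow(Add(Function('M')(-24), Function('w')(-155)), Rational(1, 2)) = Pow(Add(Pow(-24, 2), Rational(109, 15)), Rational(1, 2)) = Pow(Add(576, Rational(109, 15)), Rational(1, 2)) = Pow(Rational(8749, 15), Rational(1, 2)) = Mul(Rational(1, 15), Pow(131235, Rational(1, 2)))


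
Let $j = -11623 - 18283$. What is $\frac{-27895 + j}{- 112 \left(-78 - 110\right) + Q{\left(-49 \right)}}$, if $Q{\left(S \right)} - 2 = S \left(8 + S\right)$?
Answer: $- \frac{19267}{7689} \approx -2.5058$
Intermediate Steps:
$j = -29906$ ($j = -11623 - 18283 = -29906$)
$Q{\left(S \right)} = 2 + S \left(8 + S\right)$
$\frac{-27895 + j}{- 112 \left(-78 - 110\right) + Q{\left(-49 \right)}} = \frac{-27895 - 29906}{- 112 \left(-78 - 110\right) + \left(2 + \left(-49\right)^{2} + 8 \left(-49\right)\right)} = - \frac{57801}{\left(-112\right) \left(-188\right) + \left(2 + 2401 - 392\right)} = - \frac{57801}{21056 + 2011} = - \frac{57801}{23067} = \left(-57801\right) \frac{1}{23067} = - \frac{19267}{7689}$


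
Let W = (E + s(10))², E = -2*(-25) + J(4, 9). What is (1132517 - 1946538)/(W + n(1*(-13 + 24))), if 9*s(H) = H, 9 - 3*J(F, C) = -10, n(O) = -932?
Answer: -65935701/191797 ≈ -343.78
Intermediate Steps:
J(F, C) = 19/3 (J(F, C) = 3 - ⅓*(-10) = 3 + 10/3 = 19/3)
s(H) = H/9
E = 169/3 (E = -2*(-25) + 19/3 = 50 + 19/3 = 169/3 ≈ 56.333)
W = 267289/81 (W = (169/3 + (⅑)*10)² = (169/3 + 10/9)² = (517/9)² = 267289/81 ≈ 3299.9)
(1132517 - 1946538)/(W + n(1*(-13 + 24))) = (1132517 - 1946538)/(267289/81 - 932) = -814021/191797/81 = -814021*81/191797 = -65935701/191797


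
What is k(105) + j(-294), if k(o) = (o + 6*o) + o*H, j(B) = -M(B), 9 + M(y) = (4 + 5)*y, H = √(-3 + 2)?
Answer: 3390 + 105*I ≈ 3390.0 + 105.0*I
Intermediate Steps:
H = I (H = √(-1) = I ≈ 1.0*I)
M(y) = -9 + 9*y (M(y) = -9 + (4 + 5)*y = -9 + 9*y)
j(B) = 9 - 9*B (j(B) = -(-9 + 9*B) = 9 - 9*B)
k(o) = 7*o + I*o (k(o) = (o + 6*o) + o*I = 7*o + I*o)
k(105) + j(-294) = 105*(7 + I) + (9 - 9*(-294)) = (735 + 105*I) + (9 + 2646) = (735 + 105*I) + 2655 = 3390 + 105*I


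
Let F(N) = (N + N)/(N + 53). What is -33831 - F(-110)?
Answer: -1928587/57 ≈ -33835.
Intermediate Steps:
F(N) = 2*N/(53 + N) (F(N) = (2*N)/(53 + N) = 2*N/(53 + N))
-33831 - F(-110) = -33831 - 2*(-110)/(53 - 110) = -33831 - 2*(-110)/(-57) = -33831 - 2*(-110)*(-1)/57 = -33831 - 1*220/57 = -33831 - 220/57 = -1928587/57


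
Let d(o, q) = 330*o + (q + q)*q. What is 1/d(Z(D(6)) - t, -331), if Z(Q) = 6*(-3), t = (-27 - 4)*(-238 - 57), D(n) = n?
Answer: -1/2804668 ≈ -3.5655e-7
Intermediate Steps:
t = 9145 (t = -31*(-295) = 9145)
Z(Q) = -18
d(o, q) = 2*q² + 330*o (d(o, q) = 330*o + (2*q)*q = 330*o + 2*q² = 2*q² + 330*o)
1/d(Z(D(6)) - t, -331) = 1/(2*(-331)² + 330*(-18 - 1*9145)) = 1/(2*109561 + 330*(-18 - 9145)) = 1/(219122 + 330*(-9163)) = 1/(219122 - 3023790) = 1/(-2804668) = -1/2804668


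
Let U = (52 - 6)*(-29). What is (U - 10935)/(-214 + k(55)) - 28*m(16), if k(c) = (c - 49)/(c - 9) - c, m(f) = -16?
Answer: 3052619/6184 ≈ 493.63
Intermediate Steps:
k(c) = -c + (-49 + c)/(-9 + c) (k(c) = (-49 + c)/(-9 + c) - c = -c + (-49 + c)/(-9 + c))
U = -1334 (U = 46*(-29) = -1334)
(U - 10935)/(-214 + k(55)) - 28*m(16) = (-1334 - 10935)/(-214 + (-49 - 1*55**2 + 10*55)/(-9 + 55)) - 28*(-16) = -12269/(-214 + (-49 - 1*3025 + 550)/46) + 448 = -12269/(-214 + (-49 - 3025 + 550)/46) + 448 = -12269/(-214 + (1/46)*(-2524)) + 448 = -12269/(-214 - 1262/23) + 448 = -12269/(-6184/23) + 448 = -12269*(-23/6184) + 448 = 282187/6184 + 448 = 3052619/6184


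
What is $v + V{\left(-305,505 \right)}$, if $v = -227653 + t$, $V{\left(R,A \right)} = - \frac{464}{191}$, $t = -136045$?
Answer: $- \frac{69466782}{191} \approx -3.637 \cdot 10^{5}$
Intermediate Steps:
$V{\left(R,A \right)} = - \frac{464}{191}$ ($V{\left(R,A \right)} = \left(-464\right) \frac{1}{191} = - \frac{464}{191}$)
$v = -363698$ ($v = -227653 - 136045 = -363698$)
$v + V{\left(-305,505 \right)} = -363698 - \frac{464}{191} = - \frac{69466782}{191}$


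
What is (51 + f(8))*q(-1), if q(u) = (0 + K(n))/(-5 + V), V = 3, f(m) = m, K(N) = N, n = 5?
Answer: -295/2 ≈ -147.50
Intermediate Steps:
q(u) = -5/2 (q(u) = (0 + 5)/(-5 + 3) = 5/(-2) = 5*(-½) = -5/2)
(51 + f(8))*q(-1) = (51 + 8)*(-5/2) = 59*(-5/2) = -295/2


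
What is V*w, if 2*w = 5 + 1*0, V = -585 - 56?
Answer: -3205/2 ≈ -1602.5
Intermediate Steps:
V = -641
w = 5/2 (w = (5 + 1*0)/2 = (5 + 0)/2 = (½)*5 = 5/2 ≈ 2.5000)
V*w = -641*5/2 = -3205/2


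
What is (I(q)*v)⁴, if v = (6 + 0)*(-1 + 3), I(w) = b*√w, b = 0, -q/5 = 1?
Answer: 0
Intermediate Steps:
q = -5 (q = -5*1 = -5)
I(w) = 0 (I(w) = 0*√w = 0)
v = 12 (v = 6*2 = 12)
(I(q)*v)⁴ = (0*12)⁴ = 0⁴ = 0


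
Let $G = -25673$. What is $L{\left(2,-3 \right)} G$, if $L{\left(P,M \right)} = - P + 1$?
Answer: $25673$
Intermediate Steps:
$L{\left(P,M \right)} = 1 - P$
$L{\left(2,-3 \right)} G = \left(1 - 2\right) \left(-25673\right) = \left(-1\right) \left(-25673\right) = 25673$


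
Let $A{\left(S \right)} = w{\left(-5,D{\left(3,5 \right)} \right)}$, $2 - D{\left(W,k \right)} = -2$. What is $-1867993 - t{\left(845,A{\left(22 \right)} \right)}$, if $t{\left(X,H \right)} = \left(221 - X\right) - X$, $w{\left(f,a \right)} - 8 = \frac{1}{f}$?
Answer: $-1866524$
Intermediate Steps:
$D{\left(W,k \right)} = 4$ ($D{\left(W,k \right)} = 2 - -2 = 2 + 2 = 4$)
$w{\left(f,a \right)} = 8 + \frac{1}{f}$
$A{\left(S \right)} = \frac{39}{5}$ ($A{\left(S \right)} = 8 + \frac{1}{-5} = 8 - \frac{1}{5} = \frac{39}{5}$)
$t{\left(X,H \right)} = 221 - 2 X$
$-1867993 - t{\left(845,A{\left(22 \right)} \right)} = -1867993 - \left(221 - 1690\right) = -1867993 - -1469 = -1867993 + 1469 = -1866524$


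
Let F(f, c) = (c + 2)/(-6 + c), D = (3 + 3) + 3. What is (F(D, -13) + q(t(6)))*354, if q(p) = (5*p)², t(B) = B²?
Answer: 217926294/19 ≈ 1.1470e+7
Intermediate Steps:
D = 9 (D = 6 + 3 = 9)
F(f, c) = (2 + c)/(-6 + c)
q(p) = 25*p²
(F(D, -13) + q(t(6)))*354 = ((2 - 13)/(-6 - 13) + 25*(6²)²)*354 = (-11/(-19) + 25*36²)*354 = (-1/19*(-11) + 25*1296)*354 = (11/19 + 32400)*354 = (615611/19)*354 = 217926294/19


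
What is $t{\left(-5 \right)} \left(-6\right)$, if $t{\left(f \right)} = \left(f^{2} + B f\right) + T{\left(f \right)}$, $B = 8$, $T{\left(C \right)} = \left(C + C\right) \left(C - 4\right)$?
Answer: $-450$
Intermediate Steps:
$T{\left(C \right)} = 2 C \left(-4 + C\right)$
$t{\left(f \right)} = f^{2} + 8 f + 2 f \left(-4 + f\right)$ ($t{\left(f \right)} = \left(f^{2} + 8 f\right) + 2 f \left(-4 + f\right) = f^{2} + 8 f + 2 f \left(-4 + f\right)$)
$t{\left(-5 \right)} \left(-6\right) = 3 \left(-5\right)^{2} \left(-6\right) = 3 \cdot 25 \left(-6\right) = 75 \left(-6\right) = -450$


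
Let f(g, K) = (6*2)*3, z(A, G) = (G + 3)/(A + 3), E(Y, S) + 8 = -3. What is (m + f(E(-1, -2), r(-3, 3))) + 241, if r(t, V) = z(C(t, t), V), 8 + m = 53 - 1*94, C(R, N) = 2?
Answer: 228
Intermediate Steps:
E(Y, S) = -11 (E(Y, S) = -8 - 3 = -11)
z(A, G) = (3 + G)/(3 + A)
m = -49 (m = -8 + (53 - 1*94) = -8 + (53 - 94) = -8 - 41 = -49)
r(t, V) = 3/5 + V/5 (r(t, V) = (3 + V)/(3 + 2) = (3 + V)/5 = 3/5 + V/5)
f(g, K) = 36 (f(g, K) = 12*3 = 36)
(m + f(E(-1, -2), r(-3, 3))) + 241 = (-49 + 36) + 241 = -13 + 241 = 228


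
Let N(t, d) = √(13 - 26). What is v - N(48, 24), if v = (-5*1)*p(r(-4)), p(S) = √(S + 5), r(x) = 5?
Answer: -5*√10 - I*√13 ≈ -15.811 - 3.6056*I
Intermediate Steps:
N(t, d) = I*√13 (N(t, d) = √(-13) = I*√13)
p(S) = √(5 + S)
v = -5*√10 (v = (-5*1)*√(5 + 5) = -5*√10 ≈ -15.811)
v - N(48, 24) = -5*√10 - I*√13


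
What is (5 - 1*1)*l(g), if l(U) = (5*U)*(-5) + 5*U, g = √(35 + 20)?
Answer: -80*√55 ≈ -593.30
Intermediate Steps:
g = √55 ≈ 7.4162
l(U) = -20*U (l(U) = -25*U + 5*U = -20*U)
(5 - 1*1)*l(g) = (5 - 1*1)*(-20*√55) = (5 - 1)*(-20*√55) = 4*(-20*√55) = -80*√55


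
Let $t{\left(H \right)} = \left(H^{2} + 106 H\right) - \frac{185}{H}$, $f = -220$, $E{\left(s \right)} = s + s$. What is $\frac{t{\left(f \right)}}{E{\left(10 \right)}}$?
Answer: $\frac{1103557}{880} \approx 1254.0$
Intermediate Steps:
$E{\left(s \right)} = 2 s$
$t{\left(H \right)} = H^{2} - \frac{185}{H} + 106 H$
$\frac{t{\left(f \right)}}{E{\left(10 \right)}} = \frac{\frac{1}{-220} \left(-185 + \left(-220\right)^{2} \left(106 - 220\right)\right)}{2 \cdot 10} = \frac{\left(- \frac{1}{220}\right) \left(-185 + 48400 \left(-114\right)\right)}{20} = - \frac{-185 - 5517600}{220} \cdot \frac{1}{20} = \left(- \frac{1}{220}\right) \left(-5517785\right) \frac{1}{20} = \frac{1103557}{44} \cdot \frac{1}{20} = \frac{1103557}{880}$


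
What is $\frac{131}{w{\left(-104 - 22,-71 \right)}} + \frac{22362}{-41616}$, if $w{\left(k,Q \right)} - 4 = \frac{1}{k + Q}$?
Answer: $\frac{176064203}{5458632} \approx 32.254$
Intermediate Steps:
$w{\left(k,Q \right)} = 4 + \frac{1}{Q + k}$ ($w{\left(k,Q \right)} = 4 + \frac{1}{k + Q} = 4 + \frac{1}{Q + k}$)
$\frac{131}{w{\left(-104 - 22,-71 \right)}} + \frac{22362}{-41616} = \frac{131}{\frac{1}{-71 - 126} \left(1 + 4 \left(-71\right) + 4 \left(-104 - 22\right)\right)} + \frac{22362}{-41616} = \frac{131}{\frac{1}{-71 - 126} \left(1 - 284 + 4 \left(-126\right)\right)} + 22362 \left(- \frac{1}{41616}\right) = \frac{131}{\frac{1}{-197} \left(1 - 284 - 504\right)} - \frac{3727}{6936} = \frac{131}{\left(- \frac{1}{197}\right) \left(-787\right)} - \frac{3727}{6936} = \frac{131}{\frac{787}{197}} - \frac{3727}{6936} = 131 \cdot \frac{197}{787} - \frac{3727}{6936} = \frac{25807}{787} - \frac{3727}{6936} = \frac{176064203}{5458632}$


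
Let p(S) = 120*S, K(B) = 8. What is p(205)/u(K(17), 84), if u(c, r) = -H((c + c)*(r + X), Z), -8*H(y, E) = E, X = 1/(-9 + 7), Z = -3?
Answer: -65600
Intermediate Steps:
X = -1/2 (X = 1/(-2) = -1/2 ≈ -0.50000)
H(y, E) = -E/8
u(c, r) = -3/8 (u(c, r) = -(-1)*(-3)/8 = -1*3/8 = -3/8)
p(205)/u(K(17), 84) = (120*205)/(-3/8) = 24600*(-8/3) = -65600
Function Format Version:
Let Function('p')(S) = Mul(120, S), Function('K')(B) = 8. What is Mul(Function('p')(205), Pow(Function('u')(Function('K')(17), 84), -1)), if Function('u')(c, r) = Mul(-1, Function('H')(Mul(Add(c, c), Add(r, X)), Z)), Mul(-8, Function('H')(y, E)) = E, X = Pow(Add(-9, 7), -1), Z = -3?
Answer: -65600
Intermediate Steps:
X = Rational(-1, 2) (X = Pow(-2, -1) = Rational(-1, 2) ≈ -0.50000)
Function('H')(y, E) = Mul(Rational(-1, 8), E)
Function('u')(c, r) = Rational(-3, 8) (Function('u')(c, r) = Mul(-1, Mul(Rational(-1, 8), -3)) = Mul(-1, Rational(3, 8)) = Rational(-3, 8))
Mul(Function('p')(205), Pow(Function('u')(Function('K')(17), 84), -1)) = Mul(Mul(120, 205), Pow(Rational(-3, 8), -1)) = Mul(24600, Rational(-8, 3)) = -65600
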